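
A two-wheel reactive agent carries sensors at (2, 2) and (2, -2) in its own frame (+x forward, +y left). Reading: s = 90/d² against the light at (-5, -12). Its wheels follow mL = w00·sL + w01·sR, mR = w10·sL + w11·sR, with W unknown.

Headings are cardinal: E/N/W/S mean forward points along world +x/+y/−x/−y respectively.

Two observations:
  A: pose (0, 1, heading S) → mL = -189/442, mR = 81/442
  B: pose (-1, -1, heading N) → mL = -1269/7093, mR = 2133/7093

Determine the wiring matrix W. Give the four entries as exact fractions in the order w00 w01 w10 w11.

obs A: pose=(0,1,S) → sL=9/17, sR=9/13, mL=-189/442, mR=81/442
obs B: pose=(-1,-1,N) → sL=90/173, sR=18/41, mL=-1269/7093, mR=2133/7093
sensor matrix S = [[9/17, 9/13], [90/173, 18/41]]; det S = -200232/1567553
solve [mL_A; mL_B] = S·[w00; w01] and [mR_A; mR_B] = S·[w10; w11]:
  w00 = 1/2, w01 = -1, w10 = 1, w11 = -1/2

1/2 -1 1 -1/2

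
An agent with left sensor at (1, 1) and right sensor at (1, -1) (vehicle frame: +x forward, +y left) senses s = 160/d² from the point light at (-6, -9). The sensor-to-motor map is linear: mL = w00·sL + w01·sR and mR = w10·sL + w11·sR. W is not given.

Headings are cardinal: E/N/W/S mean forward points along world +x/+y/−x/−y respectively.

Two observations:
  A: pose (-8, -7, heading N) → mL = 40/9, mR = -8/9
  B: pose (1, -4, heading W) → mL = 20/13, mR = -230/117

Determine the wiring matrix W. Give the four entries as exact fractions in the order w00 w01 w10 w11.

1/2 0 -1 1/2

obs A: pose=(-8,-7,N) → sL=80/9, sR=16, mL=40/9, mR=-8/9
obs B: pose=(1,-4,W) → sL=40/13, sR=20/9, mL=20/13, mR=-230/117
sensor matrix S = [[80/9, 16], [40/13, 20/9]]; det S = -31040/1053
solve [mL_A; mL_B] = S·[w00; w01] and [mR_A; mR_B] = S·[w10; w11]:
  w00 = 1/2, w01 = 0, w10 = -1, w11 = 1/2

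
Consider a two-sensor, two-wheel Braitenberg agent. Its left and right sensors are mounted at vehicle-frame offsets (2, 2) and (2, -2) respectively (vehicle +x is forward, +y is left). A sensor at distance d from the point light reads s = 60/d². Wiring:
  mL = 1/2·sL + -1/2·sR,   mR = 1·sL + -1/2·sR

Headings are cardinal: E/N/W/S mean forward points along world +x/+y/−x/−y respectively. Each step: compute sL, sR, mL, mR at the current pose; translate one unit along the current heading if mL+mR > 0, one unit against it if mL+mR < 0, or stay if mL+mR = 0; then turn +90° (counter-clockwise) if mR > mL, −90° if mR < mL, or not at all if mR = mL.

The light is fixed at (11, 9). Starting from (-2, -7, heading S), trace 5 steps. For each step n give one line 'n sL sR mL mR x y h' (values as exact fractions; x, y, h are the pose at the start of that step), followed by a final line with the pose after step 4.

n=0: pose=(-2,-7,S); sL=12/89, sR=20/183; mL=208/16287, mR=1306/16287; mL+mR=1514/16287 → advance +1; mR−mL=6/89 → turn +1·90°
n=1: pose=(-2,-8,E); sL=30/173, sR=30/241; mL=1020/41693, mR=4635/41693; mL+mR=5655/41693 → advance +1; mR−mL=15/173 → turn +1·90°
n=2: pose=(-1,-8,N); sL=60/421, sR=12/65; mL=-576/27365, mR=1374/27365; mL+mR=798/27365 → advance +1; mR−mL=30/421 → turn +1·90°
n=3: pose=(-1,-7,W); sL=3/26, sR=15/98; mL=-12/637, mR=99/2548; mL+mR=51/2548 → advance +1; mR−mL=3/52 → turn +1·90°
n=4: pose=(-2,-7,S); sL=12/89, sR=20/183; mL=208/16287, mR=1306/16287; mL+mR=1514/16287 → advance +1; mR−mL=6/89 → turn +1·90°

0 12/89 20/183 208/16287 1306/16287 -2 -7 S
1 30/173 30/241 1020/41693 4635/41693 -2 -8 E
2 60/421 12/65 -576/27365 1374/27365 -1 -8 N
3 3/26 15/98 -12/637 99/2548 -1 -7 W
4 12/89 20/183 208/16287 1306/16287 -2 -7 S
final -2 -8 E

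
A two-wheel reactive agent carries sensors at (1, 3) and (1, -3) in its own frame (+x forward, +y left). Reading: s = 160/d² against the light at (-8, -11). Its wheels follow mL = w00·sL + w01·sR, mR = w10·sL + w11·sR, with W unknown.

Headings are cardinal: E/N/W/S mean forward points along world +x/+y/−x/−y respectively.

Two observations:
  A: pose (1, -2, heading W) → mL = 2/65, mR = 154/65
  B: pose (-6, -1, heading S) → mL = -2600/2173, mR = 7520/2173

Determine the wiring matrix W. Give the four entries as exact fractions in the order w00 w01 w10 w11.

obs A: pose=(1,-2,W) → sL=8/5, sR=10/13, mL=2/65, mR=154/65
obs B: pose=(-6,-1,S) → sL=80/53, sR=80/41, mL=-2600/2173, mR=7520/2173
sensor matrix S = [[8/5, 10/13], [80/53, 80/41]]; det S = 55392/28249
solve [mL_A; mL_B] = S·[w00; w01] and [mR_A; mR_B] = S·[w10; w11]:
  w00 = 1/2, w01 = -1, w10 = 1, w11 = 1

1/2 -1 1 1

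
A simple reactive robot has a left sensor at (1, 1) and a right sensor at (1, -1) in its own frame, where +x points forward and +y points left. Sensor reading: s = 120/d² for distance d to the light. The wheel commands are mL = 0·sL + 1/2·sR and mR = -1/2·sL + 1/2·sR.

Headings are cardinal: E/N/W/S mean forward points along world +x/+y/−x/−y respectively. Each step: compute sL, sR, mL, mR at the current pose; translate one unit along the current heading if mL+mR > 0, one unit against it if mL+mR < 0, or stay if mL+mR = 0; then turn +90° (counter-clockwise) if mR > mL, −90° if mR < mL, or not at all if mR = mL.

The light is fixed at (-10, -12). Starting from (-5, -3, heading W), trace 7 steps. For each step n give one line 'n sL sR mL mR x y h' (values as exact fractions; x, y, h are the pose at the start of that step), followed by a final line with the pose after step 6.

0 3/2 30/29 15/29 -27/116 -5 -3 W
1 120/109 24/25 12/25 -192/2725 -6 -3 N
2 60/73 60/53 30/53 600/3869 -6 -2 E
3 40/39 120/97 60/97 400/3783 -5 -2 S
4 3/2 30/29 15/29 -27/116 -5 -3 W
5 120/109 24/25 12/25 -192/2725 -6 -3 N
6 60/73 60/53 30/53 600/3869 -6 -2 E
final -5 -2 S

n=0: pose=(-5,-3,W); sL=3/2, sR=30/29; mL=15/29, mR=-27/116; mL+mR=33/116 → advance +1; mR−mL=-3/4 → turn -1·90°
n=1: pose=(-6,-3,N); sL=120/109, sR=24/25; mL=12/25, mR=-192/2725; mL+mR=1116/2725 → advance +1; mR−mL=-60/109 → turn -1·90°
n=2: pose=(-6,-2,E); sL=60/73, sR=60/53; mL=30/53, mR=600/3869; mL+mR=2790/3869 → advance +1; mR−mL=-30/73 → turn -1·90°
n=3: pose=(-5,-2,S); sL=40/39, sR=120/97; mL=60/97, mR=400/3783; mL+mR=2740/3783 → advance +1; mR−mL=-20/39 → turn -1·90°
n=4: pose=(-5,-3,W); sL=3/2, sR=30/29; mL=15/29, mR=-27/116; mL+mR=33/116 → advance +1; mR−mL=-3/4 → turn -1·90°
n=5: pose=(-6,-3,N); sL=120/109, sR=24/25; mL=12/25, mR=-192/2725; mL+mR=1116/2725 → advance +1; mR−mL=-60/109 → turn -1·90°
n=6: pose=(-6,-2,E); sL=60/73, sR=60/53; mL=30/53, mR=600/3869; mL+mR=2790/3869 → advance +1; mR−mL=-30/73 → turn -1·90°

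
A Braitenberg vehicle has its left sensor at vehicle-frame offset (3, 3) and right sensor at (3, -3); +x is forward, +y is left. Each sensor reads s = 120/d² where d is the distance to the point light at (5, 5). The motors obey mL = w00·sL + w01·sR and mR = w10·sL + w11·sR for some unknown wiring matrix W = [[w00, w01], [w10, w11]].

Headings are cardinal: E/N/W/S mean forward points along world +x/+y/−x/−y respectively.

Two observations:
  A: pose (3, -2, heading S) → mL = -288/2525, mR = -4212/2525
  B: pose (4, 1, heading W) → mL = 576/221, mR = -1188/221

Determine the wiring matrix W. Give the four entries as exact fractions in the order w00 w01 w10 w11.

obs A: pose=(3,-2,S) → sL=120/101, sR=24/25, mL=-288/2525, mR=-4212/2525
obs B: pose=(4,1,W) → sL=24/13, sR=120/17, mL=576/221, mR=-1188/221
sensor matrix S = [[120/101, 24/25], [24/13, 120/17]]; det S = 3691008/558025
solve [mL_A; mL_B] = S·[w00; w01] and [mR_A; mR_B] = S·[w10; w11]:
  w00 = -1/2, w01 = 1/2, w10 = -1, w11 = -1/2

-1/2 1/2 -1 -1/2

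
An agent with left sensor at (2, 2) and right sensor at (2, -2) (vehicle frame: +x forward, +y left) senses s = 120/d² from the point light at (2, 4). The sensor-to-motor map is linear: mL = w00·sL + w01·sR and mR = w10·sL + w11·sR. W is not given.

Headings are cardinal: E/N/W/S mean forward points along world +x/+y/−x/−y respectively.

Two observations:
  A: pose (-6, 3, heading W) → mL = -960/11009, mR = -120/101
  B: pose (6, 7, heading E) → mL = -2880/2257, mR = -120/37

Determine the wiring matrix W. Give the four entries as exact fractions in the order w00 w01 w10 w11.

obs A: pose=(-6,3,W) → sL=120/109, sR=120/101, mL=-960/11009, mR=-120/101
obs B: pose=(6,7,E) → sL=120/61, sR=120/37, mL=-2880/2257, mR=-120/37
sensor matrix S = [[120/109, 120/101], [120/61, 120/37]]; det S = 30643200/24847313
solve [mL_A; mL_B] = S·[w00; w01] and [mR_A; mR_B] = S·[w10; w11]:
  w00 = 1, w01 = -1, w10 = 0, w11 = -1

1 -1 0 -1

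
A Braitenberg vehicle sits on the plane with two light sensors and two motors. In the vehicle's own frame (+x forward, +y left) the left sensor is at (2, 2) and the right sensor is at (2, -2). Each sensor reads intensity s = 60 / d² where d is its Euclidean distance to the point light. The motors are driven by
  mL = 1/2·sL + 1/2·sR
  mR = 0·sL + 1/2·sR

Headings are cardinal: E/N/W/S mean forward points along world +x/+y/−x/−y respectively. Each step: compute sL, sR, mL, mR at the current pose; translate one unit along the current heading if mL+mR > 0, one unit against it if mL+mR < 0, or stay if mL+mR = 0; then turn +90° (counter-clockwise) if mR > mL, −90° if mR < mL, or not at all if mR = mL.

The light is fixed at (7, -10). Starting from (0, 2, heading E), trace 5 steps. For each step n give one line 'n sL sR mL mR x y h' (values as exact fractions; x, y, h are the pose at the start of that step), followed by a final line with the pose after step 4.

0 60/221 12/25 2076/5525 6/25 0 2 E
1 15/29 15/41 525/1189 15/82 1 2 S
2 12/29 60/233 2268/6757 30/233 1 1 W
3 6/25 30/97 666/2425 15/97 0 1 N
4 60/221 12/25 2076/5525 6/25 0 2 E
final 1 2 S

n=0: pose=(0,2,E); sL=60/221, sR=12/25; mL=2076/5525, mR=6/25; mL+mR=3402/5525 → advance +1; mR−mL=-30/221 → turn -1·90°
n=1: pose=(1,2,S); sL=15/29, sR=15/41; mL=525/1189, mR=15/82; mL+mR=1485/2378 → advance +1; mR−mL=-15/58 → turn -1·90°
n=2: pose=(1,1,W); sL=12/29, sR=60/233; mL=2268/6757, mR=30/233; mL+mR=3138/6757 → advance +1; mR−mL=-6/29 → turn -1·90°
n=3: pose=(0,1,N); sL=6/25, sR=30/97; mL=666/2425, mR=15/97; mL+mR=1041/2425 → advance +1; mR−mL=-3/25 → turn -1·90°
n=4: pose=(0,2,E); sL=60/221, sR=12/25; mL=2076/5525, mR=6/25; mL+mR=3402/5525 → advance +1; mR−mL=-30/221 → turn -1·90°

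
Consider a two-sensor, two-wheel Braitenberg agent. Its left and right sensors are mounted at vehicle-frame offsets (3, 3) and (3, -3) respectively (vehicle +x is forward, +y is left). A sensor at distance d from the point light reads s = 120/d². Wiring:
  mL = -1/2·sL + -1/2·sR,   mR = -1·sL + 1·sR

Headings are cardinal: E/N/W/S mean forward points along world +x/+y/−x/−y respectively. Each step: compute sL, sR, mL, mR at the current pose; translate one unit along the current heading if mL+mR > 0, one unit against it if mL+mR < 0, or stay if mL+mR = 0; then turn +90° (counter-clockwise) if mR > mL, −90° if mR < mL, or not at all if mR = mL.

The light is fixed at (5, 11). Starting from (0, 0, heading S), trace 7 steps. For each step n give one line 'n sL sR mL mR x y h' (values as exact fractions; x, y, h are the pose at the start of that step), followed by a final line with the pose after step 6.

n=0: pose=(0,0,S); sL=3/5, sR=6/13; mL=-69/130, mR=-9/65; mL+mR=-87/130 → advance -1; mR−mL=51/130 → turn +1·90°
n=1: pose=(0,1,E); sL=120/53, sR=120/173; mL=-13560/9169, mR=-14400/9169; mL+mR=-27960/9169 → advance -1; mR−mL=-840/9169 → turn -1·90°
n=2: pose=(-1,1,S); sL=60/89, sR=12/25; mL=-1284/2225, mR=-432/2225; mL+mR=-1716/2225 → advance -1; mR−mL=852/2225 → turn +1·90°
n=3: pose=(-1,2,E); sL=8/3, sR=40/51; mL=-88/51, mR=-32/17; mL+mR=-184/51 → advance -1; mR−mL=-8/51 → turn -1·90°
n=4: pose=(-2,2,S); sL=3/4, sR=30/61; mL=-303/488, mR=-63/244; mL+mR=-429/488 → advance -1; mR−mL=177/488 → turn +1·90°
n=5: pose=(-2,3,E); sL=120/41, sR=120/137; mL=-10680/5617, mR=-11520/5617; mL+mR=-22200/5617 → advance -1; mR−mL=-840/5617 → turn -1·90°
n=6: pose=(-3,3,S); sL=60/73, sR=60/121; mL=-5820/8833, mR=-2880/8833; mL+mR=-8700/8833 → advance -1; mR−mL=2940/8833 → turn +1·90°

0 3/5 6/13 -69/130 -9/65 0 0 S
1 120/53 120/173 -13560/9169 -14400/9169 0 1 E
2 60/89 12/25 -1284/2225 -432/2225 -1 1 S
3 8/3 40/51 -88/51 -32/17 -1 2 E
4 3/4 30/61 -303/488 -63/244 -2 2 S
5 120/41 120/137 -10680/5617 -11520/5617 -2 3 E
6 60/73 60/121 -5820/8833 -2880/8833 -3 3 S
final -3 4 E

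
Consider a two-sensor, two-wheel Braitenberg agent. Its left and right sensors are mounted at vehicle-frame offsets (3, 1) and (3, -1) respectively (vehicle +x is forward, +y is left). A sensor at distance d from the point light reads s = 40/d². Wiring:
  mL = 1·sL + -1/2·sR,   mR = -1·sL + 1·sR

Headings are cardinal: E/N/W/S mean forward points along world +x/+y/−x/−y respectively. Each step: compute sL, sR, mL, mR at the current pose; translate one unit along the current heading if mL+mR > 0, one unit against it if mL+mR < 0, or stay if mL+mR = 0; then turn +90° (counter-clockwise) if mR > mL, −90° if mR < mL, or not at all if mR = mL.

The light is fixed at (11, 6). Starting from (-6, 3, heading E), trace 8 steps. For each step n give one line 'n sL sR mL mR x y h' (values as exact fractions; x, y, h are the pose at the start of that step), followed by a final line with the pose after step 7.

n=0: pose=(-6,3,E); sL=1/5, sR=10/53; mL=28/265, mR=-3/265; mL+mR=5/53 → advance +1; mR−mL=-31/265 → turn -1·90°
n=1: pose=(-5,3,S); sL=40/261, sR=8/65; mL=1556/16965, mR=-512/16965; mL+mR=4/65 → advance +1; mR−mL=-2068/16965 → turn -1·90°
n=2: pose=(-5,2,W); sL=20/193, sR=4/37; mL=354/7141, mR=32/7141; mL+mR=2/37 → advance +1; mR−mL=-322/7141 → turn -1·90°
n=3: pose=(-6,2,N); sL=8/65, sR=40/257; mL=756/16705, mR=544/16705; mL+mR=20/257 → advance +1; mR−mL=-212/16705 → turn -1·90°
n=4: pose=(-6,3,E); sL=1/5, sR=10/53; mL=28/265, mR=-3/265; mL+mR=5/53 → advance +1; mR−mL=-31/265 → turn -1·90°
n=5: pose=(-5,3,S); sL=40/261, sR=8/65; mL=1556/16965, mR=-512/16965; mL+mR=4/65 → advance +1; mR−mL=-2068/16965 → turn -1·90°
n=6: pose=(-5,2,W); sL=20/193, sR=4/37; mL=354/7141, mR=32/7141; mL+mR=2/37 → advance +1; mR−mL=-322/7141 → turn -1·90°
n=7: pose=(-6,2,N); sL=8/65, sR=40/257; mL=756/16705, mR=544/16705; mL+mR=20/257 → advance +1; mR−mL=-212/16705 → turn -1·90°

0 1/5 10/53 28/265 -3/265 -6 3 E
1 40/261 8/65 1556/16965 -512/16965 -5 3 S
2 20/193 4/37 354/7141 32/7141 -5 2 W
3 8/65 40/257 756/16705 544/16705 -6 2 N
4 1/5 10/53 28/265 -3/265 -6 3 E
5 40/261 8/65 1556/16965 -512/16965 -5 3 S
6 20/193 4/37 354/7141 32/7141 -5 2 W
7 8/65 40/257 756/16705 544/16705 -6 2 N
final -6 3 E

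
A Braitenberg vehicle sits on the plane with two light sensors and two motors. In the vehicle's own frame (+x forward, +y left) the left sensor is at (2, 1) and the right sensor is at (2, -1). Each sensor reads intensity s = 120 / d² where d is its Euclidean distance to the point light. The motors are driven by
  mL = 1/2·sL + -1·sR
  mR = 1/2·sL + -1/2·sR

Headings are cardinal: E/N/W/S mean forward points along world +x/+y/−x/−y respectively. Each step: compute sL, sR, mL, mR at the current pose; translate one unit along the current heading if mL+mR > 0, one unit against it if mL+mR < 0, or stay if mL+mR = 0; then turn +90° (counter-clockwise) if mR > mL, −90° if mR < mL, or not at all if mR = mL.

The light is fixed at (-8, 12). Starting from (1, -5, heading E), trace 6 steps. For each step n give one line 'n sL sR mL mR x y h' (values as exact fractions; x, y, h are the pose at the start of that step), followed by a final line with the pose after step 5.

n=0: pose=(1,-5,E); sL=120/377, sR=24/89; mL=-3708/33553, mR=816/33553; mL+mR=-2892/33553 → advance -1; mR−mL=12/89 → turn +1·90°
n=1: pose=(0,-5,N); sL=60/137, sR=20/51; mL=-1210/6987, mR=160/6987; mL+mR=-350/2329 → advance -1; mR−mL=10/51 → turn +1·90°
n=2: pose=(0,-6,W); sL=120/397, sR=24/65; mL=-5628/25805, mR=-864/25805; mL+mR=-6492/25805 → advance -1; mR−mL=12/65 → turn +1·90°
n=3: pose=(1,-6,S); sL=6/25, sR=15/58; mL=-201/1450, mR=-27/2900; mL+mR=-429/2900 → advance -1; mR−mL=15/116 → turn +1·90°
n=4: pose=(1,-5,E); sL=120/377, sR=24/89; mL=-3708/33553, mR=816/33553; mL+mR=-2892/33553 → advance -1; mR−mL=12/89 → turn +1·90°
n=5: pose=(0,-5,N); sL=60/137, sR=20/51; mL=-1210/6987, mR=160/6987; mL+mR=-350/2329 → advance -1; mR−mL=10/51 → turn +1·90°

0 120/377 24/89 -3708/33553 816/33553 1 -5 E
1 60/137 20/51 -1210/6987 160/6987 0 -5 N
2 120/397 24/65 -5628/25805 -864/25805 0 -6 W
3 6/25 15/58 -201/1450 -27/2900 1 -6 S
4 120/377 24/89 -3708/33553 816/33553 1 -5 E
5 60/137 20/51 -1210/6987 160/6987 0 -5 N
final 0 -6 W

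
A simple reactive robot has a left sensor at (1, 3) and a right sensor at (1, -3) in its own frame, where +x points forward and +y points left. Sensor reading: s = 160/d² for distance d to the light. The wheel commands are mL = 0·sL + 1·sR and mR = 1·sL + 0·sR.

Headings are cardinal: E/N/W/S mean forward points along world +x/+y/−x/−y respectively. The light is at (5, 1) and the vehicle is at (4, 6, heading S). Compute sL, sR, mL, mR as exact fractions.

8 5 5 8

left sensor world pos  = (7, 5); dL² = 20
right sensor world pos = (1, 5); dR² = 32
sL = 160/20 = 8
sR = 160/32 = 5
mL = 0·sL + 1·sR = 5
mR = 1·sL + 0·sR = 8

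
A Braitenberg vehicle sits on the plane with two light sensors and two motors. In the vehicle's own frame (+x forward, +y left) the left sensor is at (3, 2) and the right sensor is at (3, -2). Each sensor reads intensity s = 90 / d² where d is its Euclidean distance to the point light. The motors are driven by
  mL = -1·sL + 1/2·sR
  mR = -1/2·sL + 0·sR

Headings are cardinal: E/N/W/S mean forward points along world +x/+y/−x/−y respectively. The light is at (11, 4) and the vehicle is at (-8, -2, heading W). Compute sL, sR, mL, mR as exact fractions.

left sensor world pos  = (-11, -4); dL² = 548
right sensor world pos = (-11, 0); dR² = 500
sL = 90/548 = 45/274
sR = 90/500 = 9/50
mL = -1·sL + 1/2·sR = -1017/13700
mR = -1/2·sL + 0·sR = -45/548

45/274 9/50 -1017/13700 -45/548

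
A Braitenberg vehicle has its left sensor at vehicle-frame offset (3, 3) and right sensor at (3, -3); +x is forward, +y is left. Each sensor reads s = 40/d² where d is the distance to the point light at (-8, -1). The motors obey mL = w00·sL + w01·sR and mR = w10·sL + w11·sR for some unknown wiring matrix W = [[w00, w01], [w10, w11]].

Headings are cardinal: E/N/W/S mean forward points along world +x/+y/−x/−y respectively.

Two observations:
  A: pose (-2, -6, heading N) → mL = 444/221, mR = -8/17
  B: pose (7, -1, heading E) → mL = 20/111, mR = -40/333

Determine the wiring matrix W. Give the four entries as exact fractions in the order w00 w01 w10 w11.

1/2 1 0 -1

obs A: pose=(-2,-6,N) → sL=40/13, sR=8/17, mL=444/221, mR=-8/17
obs B: pose=(7,-1,E) → sL=40/333, sR=40/333, mL=20/111, mR=-40/333
sensor matrix S = [[40/13, 8/17], [40/333, 40/333]]; det S = 2560/8177
solve [mL_A; mL_B] = S·[w00; w01] and [mR_A; mR_B] = S·[w10; w11]:
  w00 = 1/2, w01 = 1, w10 = 0, w11 = -1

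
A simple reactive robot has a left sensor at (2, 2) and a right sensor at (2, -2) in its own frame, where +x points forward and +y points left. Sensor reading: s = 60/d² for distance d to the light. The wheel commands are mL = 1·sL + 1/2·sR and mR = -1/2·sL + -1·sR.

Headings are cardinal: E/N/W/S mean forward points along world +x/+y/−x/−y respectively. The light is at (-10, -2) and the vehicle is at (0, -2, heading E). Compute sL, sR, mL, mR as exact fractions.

15/37 15/37 45/74 -45/74

left sensor world pos  = (2, 0); dL² = 148
right sensor world pos = (2, -4); dR² = 148
sL = 60/148 = 15/37
sR = 60/148 = 15/37
mL = 1·sL + 1/2·sR = 45/74
mR = -1/2·sL + -1·sR = -45/74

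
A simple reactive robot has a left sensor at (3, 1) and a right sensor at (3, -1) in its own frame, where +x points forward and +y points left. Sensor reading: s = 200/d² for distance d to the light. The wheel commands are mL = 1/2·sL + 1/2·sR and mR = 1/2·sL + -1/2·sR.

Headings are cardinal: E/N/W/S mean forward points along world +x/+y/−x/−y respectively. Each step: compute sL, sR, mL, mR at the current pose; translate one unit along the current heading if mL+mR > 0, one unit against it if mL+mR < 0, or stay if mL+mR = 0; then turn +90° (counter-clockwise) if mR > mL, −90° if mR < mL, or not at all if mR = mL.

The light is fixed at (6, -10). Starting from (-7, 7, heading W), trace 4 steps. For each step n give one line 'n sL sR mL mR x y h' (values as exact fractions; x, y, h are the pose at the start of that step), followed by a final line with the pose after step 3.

0 25/64 10/29 1365/3712 85/3712 -7 7 W
1 8/25 200/569 4776/14225 -224/14225 -8 7 N
2 100/241 20/41 4460/9881 -360/9881 -8 8 E
3 200/369 200/421 79000/155349 5200/155349 -7 8 S
final -7 7 W

n=0: pose=(-7,7,W); sL=25/64, sR=10/29; mL=1365/3712, mR=85/3712; mL+mR=25/64 → advance +1; mR−mL=-10/29 → turn -1·90°
n=1: pose=(-8,7,N); sL=8/25, sR=200/569; mL=4776/14225, mR=-224/14225; mL+mR=8/25 → advance +1; mR−mL=-200/569 → turn -1·90°
n=2: pose=(-8,8,E); sL=100/241, sR=20/41; mL=4460/9881, mR=-360/9881; mL+mR=100/241 → advance +1; mR−mL=-20/41 → turn -1·90°
n=3: pose=(-7,8,S); sL=200/369, sR=200/421; mL=79000/155349, mR=5200/155349; mL+mR=200/369 → advance +1; mR−mL=-200/421 → turn -1·90°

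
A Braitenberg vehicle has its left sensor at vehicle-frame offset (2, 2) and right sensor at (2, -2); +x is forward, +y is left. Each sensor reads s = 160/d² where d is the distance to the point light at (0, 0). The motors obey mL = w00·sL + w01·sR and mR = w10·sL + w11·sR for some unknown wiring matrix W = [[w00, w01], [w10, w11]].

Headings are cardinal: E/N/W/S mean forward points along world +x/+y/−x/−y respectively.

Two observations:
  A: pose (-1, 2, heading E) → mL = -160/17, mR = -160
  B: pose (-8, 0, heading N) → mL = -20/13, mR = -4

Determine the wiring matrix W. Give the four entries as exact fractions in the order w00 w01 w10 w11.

obs A: pose=(-1,2,E) → sL=160/17, sR=160, mL=-160/17, mR=-160
obs B: pose=(-8,0,N) → sL=20/13, sR=4, mL=-20/13, mR=-4
sensor matrix S = [[160/17, 160], [20/13, 4]]; det S = -46080/221
solve [mL_A; mL_B] = S·[w00; w01] and [mR_A; mR_B] = S·[w10; w11]:
  w00 = -1, w01 = 0, w10 = 0, w11 = -1

-1 0 0 -1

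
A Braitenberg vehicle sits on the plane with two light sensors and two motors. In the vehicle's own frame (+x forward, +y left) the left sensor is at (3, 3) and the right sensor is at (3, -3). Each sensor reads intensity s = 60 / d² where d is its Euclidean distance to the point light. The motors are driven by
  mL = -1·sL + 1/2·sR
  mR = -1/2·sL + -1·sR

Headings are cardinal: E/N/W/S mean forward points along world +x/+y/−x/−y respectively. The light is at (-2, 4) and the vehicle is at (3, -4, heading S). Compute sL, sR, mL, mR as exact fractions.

left sensor world pos  = (6, -7); dL² = 185
right sensor world pos = (0, -7); dR² = 125
sL = 60/185 = 12/37
sR = 60/125 = 12/25
mL = -1·sL + 1/2·sR = -78/925
mR = -1/2·sL + -1·sR = -594/925

12/37 12/25 -78/925 -594/925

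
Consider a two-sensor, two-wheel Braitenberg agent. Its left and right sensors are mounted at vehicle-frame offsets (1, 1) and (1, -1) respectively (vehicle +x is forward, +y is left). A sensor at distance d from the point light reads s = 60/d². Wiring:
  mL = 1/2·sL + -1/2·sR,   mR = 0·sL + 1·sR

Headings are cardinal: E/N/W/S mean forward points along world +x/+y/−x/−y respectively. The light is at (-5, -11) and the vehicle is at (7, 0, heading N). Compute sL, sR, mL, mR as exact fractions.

left sensor world pos  = (6, 1); dL² = 265
right sensor world pos = (8, 1); dR² = 313
sL = 60/265 = 12/53
sR = 60/313 = 60/313
mL = 1/2·sL + -1/2·sR = 288/16589
mR = 0·sL + 1·sR = 60/313

12/53 60/313 288/16589 60/313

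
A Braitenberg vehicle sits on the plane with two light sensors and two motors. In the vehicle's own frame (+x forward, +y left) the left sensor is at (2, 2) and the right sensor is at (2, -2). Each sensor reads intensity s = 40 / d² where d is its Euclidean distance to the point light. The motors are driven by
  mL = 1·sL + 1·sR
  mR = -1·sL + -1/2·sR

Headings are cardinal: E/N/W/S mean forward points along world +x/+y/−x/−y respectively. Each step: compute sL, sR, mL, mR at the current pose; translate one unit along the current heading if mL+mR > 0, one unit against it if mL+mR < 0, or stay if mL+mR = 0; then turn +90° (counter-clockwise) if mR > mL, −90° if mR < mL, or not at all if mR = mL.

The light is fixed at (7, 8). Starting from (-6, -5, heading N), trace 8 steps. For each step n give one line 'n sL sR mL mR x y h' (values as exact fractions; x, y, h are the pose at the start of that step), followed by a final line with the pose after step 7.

0 20/173 20/121 5880/20933 -4150/20933 -6 -5 N
1 40/221 40/317 21520/70057 -17100/70057 -6 -4 E
2 5/37 5/49 430/1813 -675/3626 -5 -4 S
3 40/421 40/317 29520/133457 -21100/133457 -5 -5 W
4 20/173 20/121 5880/20933 -4150/20933 -6 -5 N
5 40/221 40/317 21520/70057 -17100/70057 -6 -4 E
6 5/37 5/49 430/1813 -675/3626 -5 -4 S
7 40/421 40/317 29520/133457 -21100/133457 -5 -5 W
final -6 -5 N

n=0: pose=(-6,-5,N); sL=20/173, sR=20/121; mL=5880/20933, mR=-4150/20933; mL+mR=10/121 → advance +1; mR−mL=-10030/20933 → turn -1·90°
n=1: pose=(-6,-4,E); sL=40/221, sR=40/317; mL=21520/70057, mR=-17100/70057; mL+mR=20/317 → advance +1; mR−mL=-38620/70057 → turn -1·90°
n=2: pose=(-5,-4,S); sL=5/37, sR=5/49; mL=430/1813, mR=-675/3626; mL+mR=5/98 → advance +1; mR−mL=-1535/3626 → turn -1·90°
n=3: pose=(-5,-5,W); sL=40/421, sR=40/317; mL=29520/133457, mR=-21100/133457; mL+mR=20/317 → advance +1; mR−mL=-50620/133457 → turn -1·90°
n=4: pose=(-6,-5,N); sL=20/173, sR=20/121; mL=5880/20933, mR=-4150/20933; mL+mR=10/121 → advance +1; mR−mL=-10030/20933 → turn -1·90°
n=5: pose=(-6,-4,E); sL=40/221, sR=40/317; mL=21520/70057, mR=-17100/70057; mL+mR=20/317 → advance +1; mR−mL=-38620/70057 → turn -1·90°
n=6: pose=(-5,-4,S); sL=5/37, sR=5/49; mL=430/1813, mR=-675/3626; mL+mR=5/98 → advance +1; mR−mL=-1535/3626 → turn -1·90°
n=7: pose=(-5,-5,W); sL=40/421, sR=40/317; mL=29520/133457, mR=-21100/133457; mL+mR=20/317 → advance +1; mR−mL=-50620/133457 → turn -1·90°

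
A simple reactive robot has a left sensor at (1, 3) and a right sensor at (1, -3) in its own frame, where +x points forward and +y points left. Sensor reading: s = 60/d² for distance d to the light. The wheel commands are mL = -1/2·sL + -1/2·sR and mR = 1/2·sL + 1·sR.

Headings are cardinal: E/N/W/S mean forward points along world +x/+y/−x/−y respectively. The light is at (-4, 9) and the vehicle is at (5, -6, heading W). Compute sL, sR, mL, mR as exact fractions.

left sensor world pos  = (4, -9); dL² = 388
right sensor world pos = (4, -3); dR² = 208
sL = 60/388 = 15/97
sR = 60/208 = 15/52
mL = -1/2·sL + -1/2·sR = -2235/10088
mR = 1/2·sL + 1·sR = 1845/5044

15/97 15/52 -2235/10088 1845/5044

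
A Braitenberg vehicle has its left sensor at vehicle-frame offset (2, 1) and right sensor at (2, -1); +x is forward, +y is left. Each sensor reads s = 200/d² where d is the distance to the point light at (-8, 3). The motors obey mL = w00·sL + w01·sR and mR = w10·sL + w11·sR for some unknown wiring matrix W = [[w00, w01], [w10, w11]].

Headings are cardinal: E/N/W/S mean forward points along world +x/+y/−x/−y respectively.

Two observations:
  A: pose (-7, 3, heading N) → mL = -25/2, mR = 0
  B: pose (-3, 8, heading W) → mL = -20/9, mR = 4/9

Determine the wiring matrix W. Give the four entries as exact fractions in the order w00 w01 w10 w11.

0 -1/2 -1/2 1

obs A: pose=(-7,3,N) → sL=50, sR=25, mL=-25/2, mR=0
obs B: pose=(-3,8,W) → sL=8, sR=40/9, mL=-20/9, mR=4/9
sensor matrix S = [[50, 25], [8, 40/9]]; det S = 200/9
solve [mL_A; mL_B] = S·[w00; w01] and [mR_A; mR_B] = S·[w10; w11]:
  w00 = 0, w01 = -1/2, w10 = -1/2, w11 = 1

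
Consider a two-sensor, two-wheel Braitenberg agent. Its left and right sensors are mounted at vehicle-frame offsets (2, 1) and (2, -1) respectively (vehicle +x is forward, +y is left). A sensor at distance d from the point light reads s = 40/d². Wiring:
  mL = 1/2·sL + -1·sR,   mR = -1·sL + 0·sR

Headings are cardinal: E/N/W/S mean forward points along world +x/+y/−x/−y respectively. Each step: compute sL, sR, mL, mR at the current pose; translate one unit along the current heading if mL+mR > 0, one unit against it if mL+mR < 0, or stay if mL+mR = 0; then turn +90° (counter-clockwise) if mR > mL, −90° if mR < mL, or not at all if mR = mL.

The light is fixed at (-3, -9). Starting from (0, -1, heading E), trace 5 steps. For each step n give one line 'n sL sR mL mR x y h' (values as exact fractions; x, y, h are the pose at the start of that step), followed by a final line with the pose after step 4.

n=0: pose=(0,-1,E); sL=20/53, sR=20/37; mL=-690/1961, mR=-20/53; mL+mR=-1430/1961 → advance -1; mR−mL=-50/1961 → turn -1·90°
n=1: pose=(-1,-1,S); sL=8/9, sR=40/37; mL=-212/333, mR=-8/9; mL+mR=-508/333 → advance -1; mR−mL=-28/111 → turn -1·90°
n=2: pose=(-1,0,W); sL=5/8, sR=2/5; mL=-7/80, mR=-5/8; mL+mR=-57/80 → advance -1; mR−mL=-43/80 → turn -1·90°
n=3: pose=(0,0,N); sL=8/25, sR=40/137; mL=-452/3425, mR=-8/25; mL+mR=-1548/3425 → advance -1; mR−mL=-644/3425 → turn -1·90°
n=4: pose=(0,-1,E); sL=20/53, sR=20/37; mL=-690/1961, mR=-20/53; mL+mR=-1430/1961 → advance -1; mR−mL=-50/1961 → turn -1·90°

0 20/53 20/37 -690/1961 -20/53 0 -1 E
1 8/9 40/37 -212/333 -8/9 -1 -1 S
2 5/8 2/5 -7/80 -5/8 -1 0 W
3 8/25 40/137 -452/3425 -8/25 0 0 N
4 20/53 20/37 -690/1961 -20/53 0 -1 E
final -1 -1 S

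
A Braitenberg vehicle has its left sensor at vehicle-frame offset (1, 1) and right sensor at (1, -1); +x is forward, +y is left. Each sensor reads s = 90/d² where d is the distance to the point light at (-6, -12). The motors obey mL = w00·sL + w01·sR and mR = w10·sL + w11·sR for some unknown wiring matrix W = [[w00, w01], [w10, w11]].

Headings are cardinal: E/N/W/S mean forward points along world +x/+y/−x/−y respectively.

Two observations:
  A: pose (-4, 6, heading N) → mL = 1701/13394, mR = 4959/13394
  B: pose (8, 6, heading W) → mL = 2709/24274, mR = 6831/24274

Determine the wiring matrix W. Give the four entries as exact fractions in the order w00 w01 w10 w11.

1 -1/2 1 1/2

obs A: pose=(-4,6,N) → sL=45/181, sR=9/37, mL=1701/13394, mR=4959/13394
obs B: pose=(8,6,W) → sL=45/229, sR=9/53, mL=2709/24274, mR=6831/24274
sensor matrix S = [[45/181, 9/37], [45/229, 9/53]]; det S = -453600/81281489
solve [mL_A; mL_B] = S·[w00; w01] and [mR_A; mR_B] = S·[w10; w11]:
  w00 = 1, w01 = -1/2, w10 = 1, w11 = 1/2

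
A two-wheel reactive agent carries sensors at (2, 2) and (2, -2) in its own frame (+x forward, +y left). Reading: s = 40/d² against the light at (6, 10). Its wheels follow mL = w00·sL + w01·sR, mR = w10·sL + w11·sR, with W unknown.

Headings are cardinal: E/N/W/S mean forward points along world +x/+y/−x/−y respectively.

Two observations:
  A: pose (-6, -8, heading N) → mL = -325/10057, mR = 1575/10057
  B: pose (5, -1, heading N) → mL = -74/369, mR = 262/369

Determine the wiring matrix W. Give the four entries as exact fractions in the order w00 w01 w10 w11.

-1 1/2 1/2 1

obs A: pose=(-6,-8,N) → sL=10/113, sR=10/89, mL=-325/10057, mR=1575/10057
obs B: pose=(5,-1,N) → sL=4/9, sR=20/41, mL=-74/369, mR=262/369
sensor matrix S = [[10/113, 10/89], [4/9, 20/41]]; det S = -25120/3711033
solve [mL_A; mL_B] = S·[w00; w01] and [mR_A; mR_B] = S·[w10; w11]:
  w00 = -1, w01 = 1/2, w10 = 1/2, w11 = 1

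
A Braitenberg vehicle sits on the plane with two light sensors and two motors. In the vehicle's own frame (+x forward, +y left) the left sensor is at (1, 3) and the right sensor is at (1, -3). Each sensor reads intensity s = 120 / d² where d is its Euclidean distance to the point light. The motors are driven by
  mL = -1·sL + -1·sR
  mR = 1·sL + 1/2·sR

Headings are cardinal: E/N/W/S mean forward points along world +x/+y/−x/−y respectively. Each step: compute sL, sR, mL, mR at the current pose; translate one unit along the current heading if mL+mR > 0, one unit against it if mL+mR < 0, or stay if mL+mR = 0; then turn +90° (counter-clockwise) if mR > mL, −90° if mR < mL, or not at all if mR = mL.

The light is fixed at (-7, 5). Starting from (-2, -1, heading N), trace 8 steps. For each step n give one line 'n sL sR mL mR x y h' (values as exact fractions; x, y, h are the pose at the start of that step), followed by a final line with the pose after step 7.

n=0: pose=(-2,-1,N); sL=120/29, sR=120/89; mL=-14160/2581, mR=12420/2581; mL+mR=-60/89 → advance -1; mR−mL=26580/2581 → turn +1·90°
n=1: pose=(-2,-2,W); sL=30/29, sR=15/4; mL=-555/116, mR=675/232; mL+mR=-15/8 → advance -1; mR−mL=1785/232 → turn +1·90°
n=2: pose=(-1,-2,S); sL=24/29, sR=120/73; mL=-5232/2117, mR=3492/2117; mL+mR=-60/73 → advance -1; mR−mL=8724/2117 → turn +1·90°
n=3: pose=(-1,-1,E); sL=60/29, sR=12/13; mL=-1128/377, mR=954/377; mL+mR=-6/13 → advance -1; mR−mL=2082/377 → turn +1·90°
n=4: pose=(-2,-1,N); sL=120/29, sR=120/89; mL=-14160/2581, mR=12420/2581; mL+mR=-60/89 → advance -1; mR−mL=26580/2581 → turn +1·90°
n=5: pose=(-2,-2,W); sL=30/29, sR=15/4; mL=-555/116, mR=675/232; mL+mR=-15/8 → advance -1; mR−mL=1785/232 → turn +1·90°
n=6: pose=(-1,-2,S); sL=24/29, sR=120/73; mL=-5232/2117, mR=3492/2117; mL+mR=-60/73 → advance -1; mR−mL=8724/2117 → turn +1·90°
n=7: pose=(-1,-1,E); sL=60/29, sR=12/13; mL=-1128/377, mR=954/377; mL+mR=-6/13 → advance -1; mR−mL=2082/377 → turn +1·90°

0 120/29 120/89 -14160/2581 12420/2581 -2 -1 N
1 30/29 15/4 -555/116 675/232 -2 -2 W
2 24/29 120/73 -5232/2117 3492/2117 -1 -2 S
3 60/29 12/13 -1128/377 954/377 -1 -1 E
4 120/29 120/89 -14160/2581 12420/2581 -2 -1 N
5 30/29 15/4 -555/116 675/232 -2 -2 W
6 24/29 120/73 -5232/2117 3492/2117 -1 -2 S
7 60/29 12/13 -1128/377 954/377 -1 -1 E
final -2 -1 N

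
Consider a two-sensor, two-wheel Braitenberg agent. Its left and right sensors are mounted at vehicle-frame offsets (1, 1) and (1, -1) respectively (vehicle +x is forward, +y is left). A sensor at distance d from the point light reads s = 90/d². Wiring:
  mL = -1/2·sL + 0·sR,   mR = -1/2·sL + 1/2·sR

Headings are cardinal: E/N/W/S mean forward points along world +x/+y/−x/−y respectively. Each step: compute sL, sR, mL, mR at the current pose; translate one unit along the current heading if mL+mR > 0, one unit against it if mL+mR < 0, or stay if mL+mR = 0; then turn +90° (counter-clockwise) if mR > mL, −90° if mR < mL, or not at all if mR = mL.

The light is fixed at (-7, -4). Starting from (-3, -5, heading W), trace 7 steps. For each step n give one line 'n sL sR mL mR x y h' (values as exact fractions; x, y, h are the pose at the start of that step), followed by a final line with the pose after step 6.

0 90/13 10 -45/13 20/13 -3 -5 W
1 9/4 9/2 -9/8 9/8 -2 -5 S
2 5/2 9/4 -5/4 -1/8 -2 -5 E
3 10 18/5 -5 -16/5 -3 -5 N
4 5 9 -5/2 2 -3 -6 W
5 2 18/5 -1 4/5 -2 -6 S
6 5/2 9/4 -5/4 -1/8 -2 -5 E
final -3 -5 N

n=0: pose=(-3,-5,W); sL=90/13, sR=10; mL=-45/13, mR=20/13; mL+mR=-25/13 → advance -1; mR−mL=5 → turn +1·90°
n=1: pose=(-2,-5,S); sL=9/4, sR=9/2; mL=-9/8, mR=9/8; mL+mR=0 → advance +0; mR−mL=9/4 → turn +1·90°
n=2: pose=(-2,-5,E); sL=5/2, sR=9/4; mL=-5/4, mR=-1/8; mL+mR=-11/8 → advance -1; mR−mL=9/8 → turn +1·90°
n=3: pose=(-3,-5,N); sL=10, sR=18/5; mL=-5, mR=-16/5; mL+mR=-41/5 → advance -1; mR−mL=9/5 → turn +1·90°
n=4: pose=(-3,-6,W); sL=5, sR=9; mL=-5/2, mR=2; mL+mR=-1/2 → advance -1; mR−mL=9/2 → turn +1·90°
n=5: pose=(-2,-6,S); sL=2, sR=18/5; mL=-1, mR=4/5; mL+mR=-1/5 → advance -1; mR−mL=9/5 → turn +1·90°
n=6: pose=(-2,-5,E); sL=5/2, sR=9/4; mL=-5/4, mR=-1/8; mL+mR=-11/8 → advance -1; mR−mL=9/8 → turn +1·90°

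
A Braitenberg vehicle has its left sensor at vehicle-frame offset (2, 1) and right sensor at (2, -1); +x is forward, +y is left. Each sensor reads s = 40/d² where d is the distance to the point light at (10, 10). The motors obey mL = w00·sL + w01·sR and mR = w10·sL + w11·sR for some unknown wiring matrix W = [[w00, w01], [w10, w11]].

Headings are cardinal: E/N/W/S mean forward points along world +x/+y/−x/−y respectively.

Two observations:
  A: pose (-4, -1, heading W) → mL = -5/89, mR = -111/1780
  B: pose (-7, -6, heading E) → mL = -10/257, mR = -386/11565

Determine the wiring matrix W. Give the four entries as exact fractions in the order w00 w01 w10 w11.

0 -1/2 1/2 -1

obs A: pose=(-4,-1,W) → sL=1/10, sR=10/89, mL=-5/89, mR=-111/1780
obs B: pose=(-7,-6,E) → sL=4/45, sR=20/257, mL=-10/257, mR=-386/11565
sensor matrix S = [[1/10, 10/89], [4/45, 20/257]]; det S = -454/205857
solve [mL_A; mL_B] = S·[w00; w01] and [mR_A; mR_B] = S·[w10; w11]:
  w00 = 0, w01 = -1/2, w10 = 1/2, w11 = -1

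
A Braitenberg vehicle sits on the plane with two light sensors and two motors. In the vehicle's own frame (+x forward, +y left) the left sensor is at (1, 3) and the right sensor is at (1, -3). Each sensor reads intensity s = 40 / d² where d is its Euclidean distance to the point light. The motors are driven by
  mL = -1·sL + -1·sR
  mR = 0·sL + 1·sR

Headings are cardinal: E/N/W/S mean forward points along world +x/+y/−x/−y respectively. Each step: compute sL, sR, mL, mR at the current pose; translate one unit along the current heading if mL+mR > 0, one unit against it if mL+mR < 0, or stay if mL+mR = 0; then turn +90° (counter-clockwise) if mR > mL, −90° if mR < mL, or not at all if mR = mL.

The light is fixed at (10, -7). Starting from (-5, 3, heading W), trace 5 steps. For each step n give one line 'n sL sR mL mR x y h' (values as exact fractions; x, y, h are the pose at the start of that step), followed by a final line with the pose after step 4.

n=0: pose=(-5,3,W); sL=8/61, sR=8/85; mL=-1168/5185, mR=8/85; mL+mR=-8/61 → advance -1; mR−mL=1656/5185 → turn +1·90°
n=1: pose=(-4,3,S); sL=20/101, sR=4/37; mL=-1144/3737, mR=4/37; mL+mR=-20/101 → advance -1; mR−mL=1548/3737 → turn +1·90°
n=2: pose=(-4,4,E); sL=8/73, sR=40/233; mL=-4784/17009, mR=40/233; mL+mR=-8/73 → advance -1; mR−mL=7704/17009 → turn +1·90°
n=3: pose=(-5,4,N); sL=10/117, sR=5/36; mL=-35/156, mR=5/36; mL+mR=-10/117 → advance -1; mR−mL=85/234 → turn +1·90°
n=4: pose=(-5,3,W); sL=8/61, sR=8/85; mL=-1168/5185, mR=8/85; mL+mR=-8/61 → advance -1; mR−mL=1656/5185 → turn +1·90°

0 8/61 8/85 -1168/5185 8/85 -5 3 W
1 20/101 4/37 -1144/3737 4/37 -4 3 S
2 8/73 40/233 -4784/17009 40/233 -4 4 E
3 10/117 5/36 -35/156 5/36 -5 4 N
4 8/61 8/85 -1168/5185 8/85 -5 3 W
final -4 3 S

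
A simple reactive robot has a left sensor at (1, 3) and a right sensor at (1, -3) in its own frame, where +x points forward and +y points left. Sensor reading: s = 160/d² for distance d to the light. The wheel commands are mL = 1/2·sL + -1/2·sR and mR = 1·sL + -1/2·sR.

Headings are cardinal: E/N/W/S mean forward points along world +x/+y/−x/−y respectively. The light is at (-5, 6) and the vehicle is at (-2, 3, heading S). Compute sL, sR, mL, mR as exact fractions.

left sensor world pos  = (1, 2); dL² = 52
right sensor world pos = (-5, 2); dR² = 16
sL = 160/52 = 40/13
sR = 160/16 = 10
mL = 1/2·sL + -1/2·sR = -45/13
mR = 1·sL + -1/2·sR = -25/13

40/13 10 -45/13 -25/13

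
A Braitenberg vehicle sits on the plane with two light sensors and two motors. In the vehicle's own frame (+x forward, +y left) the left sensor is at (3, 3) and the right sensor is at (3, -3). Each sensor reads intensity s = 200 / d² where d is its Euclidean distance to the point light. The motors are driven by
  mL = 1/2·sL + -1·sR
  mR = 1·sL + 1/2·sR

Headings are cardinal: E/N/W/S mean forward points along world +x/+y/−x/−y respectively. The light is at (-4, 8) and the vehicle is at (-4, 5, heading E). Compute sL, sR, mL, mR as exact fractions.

200/9 40/9 20/3 220/9

left sensor world pos  = (-1, 8); dL² = 9
right sensor world pos = (-1, 2); dR² = 45
sL = 200/9 = 200/9
sR = 200/45 = 40/9
mL = 1/2·sL + -1·sR = 20/3
mR = 1·sL + 1/2·sR = 220/9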